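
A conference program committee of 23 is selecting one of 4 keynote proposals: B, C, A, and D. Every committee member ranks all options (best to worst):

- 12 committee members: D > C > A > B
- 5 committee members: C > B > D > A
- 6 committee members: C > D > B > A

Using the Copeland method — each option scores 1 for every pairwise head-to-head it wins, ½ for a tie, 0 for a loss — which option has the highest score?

D

B: loses to C, A, and D → score 0.
C: beats B and A; loses to D → score 2.
A: beats B; loses to C and D → score 1.
D: beats B, C, and A → score 3.
D has the best pairwise record.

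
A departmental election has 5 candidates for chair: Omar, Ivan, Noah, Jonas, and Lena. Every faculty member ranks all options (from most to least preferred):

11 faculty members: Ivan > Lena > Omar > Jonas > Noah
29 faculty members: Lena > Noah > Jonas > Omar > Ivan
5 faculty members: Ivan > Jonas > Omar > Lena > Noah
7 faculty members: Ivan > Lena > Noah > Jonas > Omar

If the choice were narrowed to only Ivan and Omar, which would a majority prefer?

Omar

Voters preferring Ivan to Omar: 23; preferring Omar to Ivan: 29.
Omar wins the head-to-head.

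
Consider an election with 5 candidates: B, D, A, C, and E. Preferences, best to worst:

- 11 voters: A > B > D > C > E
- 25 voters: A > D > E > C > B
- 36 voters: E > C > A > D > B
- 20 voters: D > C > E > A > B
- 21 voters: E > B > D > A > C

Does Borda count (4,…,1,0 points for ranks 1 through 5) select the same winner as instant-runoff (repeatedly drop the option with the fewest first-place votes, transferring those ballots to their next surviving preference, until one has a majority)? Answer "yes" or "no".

Borda — scores: B 96, D 255, A 257, C 204, E 318. Winner: E.
Instant-runoff — R1 B 0, D 20, A 36, C 0, E 57 (E winner). Winner: E.
The two methods agree.

yes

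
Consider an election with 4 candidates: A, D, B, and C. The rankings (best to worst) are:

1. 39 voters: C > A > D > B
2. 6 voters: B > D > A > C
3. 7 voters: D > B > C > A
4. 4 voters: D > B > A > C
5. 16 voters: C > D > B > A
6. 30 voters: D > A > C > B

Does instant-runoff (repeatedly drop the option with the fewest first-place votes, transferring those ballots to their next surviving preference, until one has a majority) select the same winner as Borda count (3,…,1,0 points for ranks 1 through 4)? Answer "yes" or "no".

no

Instant-runoff — R1 A 0, D 41, B 6, C 55 (C winner). Winner: C.
Borda — scores: A 148, D 206, B 56, C 202. Winner: D.
The two methods disagree.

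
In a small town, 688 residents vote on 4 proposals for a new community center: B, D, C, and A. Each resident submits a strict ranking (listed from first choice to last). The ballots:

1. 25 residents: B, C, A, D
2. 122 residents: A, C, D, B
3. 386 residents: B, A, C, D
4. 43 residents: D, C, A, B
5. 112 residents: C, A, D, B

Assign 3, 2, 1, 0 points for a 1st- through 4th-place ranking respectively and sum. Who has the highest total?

B: 25·3 + 122·0 + 386·3 + 43·0 + 112·0 = 1233
D: 25·0 + 122·1 + 386·0 + 43·3 + 112·1 = 363
C: 25·2 + 122·2 + 386·1 + 43·2 + 112·3 = 1102
A: 25·1 + 122·3 + 386·2 + 43·1 + 112·2 = 1430
A has the highest Borda score (1430).

A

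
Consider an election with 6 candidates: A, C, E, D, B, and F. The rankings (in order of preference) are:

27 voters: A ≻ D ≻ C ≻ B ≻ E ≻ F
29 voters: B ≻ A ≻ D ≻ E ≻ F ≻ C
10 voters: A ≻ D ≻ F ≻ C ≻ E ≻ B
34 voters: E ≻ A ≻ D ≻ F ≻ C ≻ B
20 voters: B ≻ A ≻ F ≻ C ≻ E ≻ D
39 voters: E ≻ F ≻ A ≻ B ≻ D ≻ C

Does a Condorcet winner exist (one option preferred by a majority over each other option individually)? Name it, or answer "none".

A vs C: 159–0 for A.
A vs E: 86–73 for A.
A vs D: 159–0 for A.
A vs B: 110–49 for A.
A vs F: 120–39 for A.
A beats every other option head-to-head.

A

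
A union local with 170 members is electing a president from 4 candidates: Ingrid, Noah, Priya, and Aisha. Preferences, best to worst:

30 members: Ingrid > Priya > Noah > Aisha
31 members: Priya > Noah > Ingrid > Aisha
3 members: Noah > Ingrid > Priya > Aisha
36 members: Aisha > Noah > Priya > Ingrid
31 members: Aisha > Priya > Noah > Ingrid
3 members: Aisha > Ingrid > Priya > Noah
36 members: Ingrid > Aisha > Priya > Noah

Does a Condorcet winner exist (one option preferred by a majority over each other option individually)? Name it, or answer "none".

none

Checking pairwise contests:
Noah beats Ingrid 101–69.
Priya beats Noah 131–39.
Aisha beats Priya 106–64.
Ingrid beats Aisha 100–70.
Every option loses at least one head-to-head, so there is no Condorcet winner.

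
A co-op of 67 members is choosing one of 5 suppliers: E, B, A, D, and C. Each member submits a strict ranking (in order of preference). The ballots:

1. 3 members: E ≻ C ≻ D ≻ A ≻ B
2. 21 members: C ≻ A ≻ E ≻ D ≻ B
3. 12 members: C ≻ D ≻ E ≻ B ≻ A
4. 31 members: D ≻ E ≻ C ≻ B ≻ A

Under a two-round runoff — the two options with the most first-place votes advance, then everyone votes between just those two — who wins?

Round 1 first-place votes: E 3, B 0, A 0, D 31, C 33.
C and D advance.
Runoff: C is preferred to D by 36 voters; D by 31.
C wins the runoff.

C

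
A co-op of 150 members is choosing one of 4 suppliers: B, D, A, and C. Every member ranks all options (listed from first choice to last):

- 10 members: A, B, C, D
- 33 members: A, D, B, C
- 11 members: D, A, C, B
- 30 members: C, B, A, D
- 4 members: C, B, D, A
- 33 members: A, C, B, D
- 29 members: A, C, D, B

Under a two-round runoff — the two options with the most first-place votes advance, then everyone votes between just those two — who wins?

Round 1 first-place votes: B 0, D 11, A 105, C 34.
A and C advance.
Runoff: A is preferred to C by 116 voters; C by 34.
A wins the runoff.

A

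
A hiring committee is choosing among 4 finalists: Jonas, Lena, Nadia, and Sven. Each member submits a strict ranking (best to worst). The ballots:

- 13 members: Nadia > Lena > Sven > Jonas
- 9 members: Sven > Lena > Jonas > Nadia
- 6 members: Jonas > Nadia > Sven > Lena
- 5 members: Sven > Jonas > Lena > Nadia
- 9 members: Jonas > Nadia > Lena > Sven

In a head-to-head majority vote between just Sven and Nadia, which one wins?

Voters preferring Sven to Nadia: 14; preferring Nadia to Sven: 28.
Nadia wins the head-to-head.

Nadia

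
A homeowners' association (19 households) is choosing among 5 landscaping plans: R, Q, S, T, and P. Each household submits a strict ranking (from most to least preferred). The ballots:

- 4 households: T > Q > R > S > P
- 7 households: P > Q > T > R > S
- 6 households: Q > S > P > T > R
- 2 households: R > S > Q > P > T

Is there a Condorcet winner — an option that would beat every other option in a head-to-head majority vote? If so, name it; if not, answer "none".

Q

Q vs R: 17–2 for Q.
Q vs S: 17–2 for Q.
Q vs T: 15–4 for Q.
Q vs P: 12–7 for Q.
Q beats every other option head-to-head.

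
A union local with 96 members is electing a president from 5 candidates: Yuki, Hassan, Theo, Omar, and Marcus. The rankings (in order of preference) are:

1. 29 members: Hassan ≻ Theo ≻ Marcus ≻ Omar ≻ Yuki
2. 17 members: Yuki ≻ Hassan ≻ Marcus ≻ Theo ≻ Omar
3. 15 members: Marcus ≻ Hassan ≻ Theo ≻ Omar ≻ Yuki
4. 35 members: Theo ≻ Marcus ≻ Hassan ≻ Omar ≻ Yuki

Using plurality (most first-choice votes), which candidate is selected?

First-place votes: Yuki 17, Hassan 29, Theo 35, Omar 0, Marcus 15.
Theo has the most first-place votes.

Theo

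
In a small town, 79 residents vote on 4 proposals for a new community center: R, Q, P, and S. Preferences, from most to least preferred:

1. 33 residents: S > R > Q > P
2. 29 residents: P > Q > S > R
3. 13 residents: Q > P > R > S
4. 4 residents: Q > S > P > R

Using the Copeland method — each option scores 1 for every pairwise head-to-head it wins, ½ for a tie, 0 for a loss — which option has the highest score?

Q

R: loses to Q, P, and S → score 0.
Q: beats R, P, and S → score 3.
P: beats R and S; loses to Q → score 2.
S: beats R; loses to Q and P → score 1.
Q has the best pairwise record.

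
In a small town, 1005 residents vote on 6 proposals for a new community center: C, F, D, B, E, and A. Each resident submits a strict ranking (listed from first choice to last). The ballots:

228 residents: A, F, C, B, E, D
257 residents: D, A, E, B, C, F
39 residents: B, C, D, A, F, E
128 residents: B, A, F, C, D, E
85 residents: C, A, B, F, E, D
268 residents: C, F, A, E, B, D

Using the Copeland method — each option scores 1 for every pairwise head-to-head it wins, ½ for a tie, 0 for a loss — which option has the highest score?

C: beats F, D, B, and E; loses to A → score 4.
F: beats D and E; loses to C, B, and A → score 2.
D: loses to C, F, B, E, and A → score 0.
B: beats F and D; loses to C, E, and A → score 2.
E: beats D and B; loses to C, F, and A → score 2.
A: beats C, F, D, B, and E → score 5.
A has the best pairwise record.

A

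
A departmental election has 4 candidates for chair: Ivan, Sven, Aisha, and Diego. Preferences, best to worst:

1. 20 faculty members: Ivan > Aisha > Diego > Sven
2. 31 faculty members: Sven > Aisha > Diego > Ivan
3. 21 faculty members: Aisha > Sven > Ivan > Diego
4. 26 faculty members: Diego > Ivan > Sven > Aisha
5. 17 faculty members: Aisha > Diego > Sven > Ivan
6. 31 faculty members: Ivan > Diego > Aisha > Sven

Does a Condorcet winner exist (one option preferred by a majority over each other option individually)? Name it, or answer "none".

none

Checking pairwise contests:
Diego beats Ivan 74–72.
Ivan beats Sven 77–69.
Ivan beats Aisha 77–69.
Aisha beats Diego 89–57.
Every option loses at least one head-to-head, so there is no Condorcet winner.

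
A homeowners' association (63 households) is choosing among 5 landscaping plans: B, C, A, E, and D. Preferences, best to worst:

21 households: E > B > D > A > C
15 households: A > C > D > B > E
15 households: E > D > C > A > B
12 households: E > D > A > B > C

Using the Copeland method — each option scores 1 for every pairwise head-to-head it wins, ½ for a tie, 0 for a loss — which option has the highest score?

E

B: beats C; loses to A, E, and D → score 1.
C: loses to B, A, E, and D → score 0.
A: beats B and C; loses to E and D → score 2.
E: beats B, C, A, and D → score 4.
D: beats B, C, and A; loses to E → score 3.
E has the best pairwise record.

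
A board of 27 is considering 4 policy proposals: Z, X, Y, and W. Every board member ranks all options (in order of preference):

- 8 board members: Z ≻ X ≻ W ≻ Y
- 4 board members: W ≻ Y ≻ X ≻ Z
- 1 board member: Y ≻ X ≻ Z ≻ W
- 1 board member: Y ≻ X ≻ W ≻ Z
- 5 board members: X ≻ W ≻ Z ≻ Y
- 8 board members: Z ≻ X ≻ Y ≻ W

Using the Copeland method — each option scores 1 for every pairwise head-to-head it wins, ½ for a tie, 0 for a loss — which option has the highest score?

Z: beats X, Y, and W → score 3.
X: beats Y and W; loses to Z → score 2.
Y: loses to Z, X, and W → score 0.
W: beats Y; loses to Z and X → score 1.
Z has the best pairwise record.

Z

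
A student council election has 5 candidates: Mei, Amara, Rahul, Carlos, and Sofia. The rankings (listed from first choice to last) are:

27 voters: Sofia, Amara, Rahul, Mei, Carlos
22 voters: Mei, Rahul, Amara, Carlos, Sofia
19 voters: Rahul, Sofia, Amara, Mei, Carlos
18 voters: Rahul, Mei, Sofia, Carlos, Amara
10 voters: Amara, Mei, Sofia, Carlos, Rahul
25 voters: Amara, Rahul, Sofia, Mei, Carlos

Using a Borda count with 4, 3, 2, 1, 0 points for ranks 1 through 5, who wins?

Mei: 27·1 + 22·4 + 19·1 + 18·3 + 10·3 + 25·1 = 243
Amara: 27·3 + 22·2 + 19·2 + 18·0 + 10·4 + 25·4 = 303
Rahul: 27·2 + 22·3 + 19·4 + 18·4 + 10·0 + 25·3 = 343
Carlos: 27·0 + 22·1 + 19·0 + 18·1 + 10·1 + 25·0 = 50
Sofia: 27·4 + 22·0 + 19·3 + 18·2 + 10·2 + 25·2 = 271
Rahul has the highest Borda score (343).

Rahul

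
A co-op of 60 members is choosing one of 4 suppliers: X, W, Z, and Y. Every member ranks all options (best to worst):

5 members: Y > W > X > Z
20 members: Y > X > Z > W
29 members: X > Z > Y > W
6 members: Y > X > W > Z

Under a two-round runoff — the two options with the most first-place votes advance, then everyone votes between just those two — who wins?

Y

Round 1 first-place votes: X 29, W 0, Z 0, Y 31.
Y and X advance.
Runoff: Y is preferred to X by 31 voters; X by 29.
Y wins the runoff.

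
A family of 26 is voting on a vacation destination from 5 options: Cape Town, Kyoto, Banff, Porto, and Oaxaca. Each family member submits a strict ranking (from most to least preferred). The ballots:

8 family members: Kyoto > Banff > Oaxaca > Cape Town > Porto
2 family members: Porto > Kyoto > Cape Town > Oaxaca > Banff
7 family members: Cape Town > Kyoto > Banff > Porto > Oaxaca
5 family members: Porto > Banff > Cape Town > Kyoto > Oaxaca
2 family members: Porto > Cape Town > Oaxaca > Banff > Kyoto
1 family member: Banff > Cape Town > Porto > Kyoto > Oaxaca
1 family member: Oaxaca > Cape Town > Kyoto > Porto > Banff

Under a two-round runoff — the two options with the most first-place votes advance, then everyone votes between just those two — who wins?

Round 1 first-place votes: Cape Town 7, Kyoto 8, Banff 1, Porto 9, Oaxaca 1.
Porto and Kyoto advance.
Runoff: Porto is preferred to Kyoto by 10 voters; Kyoto by 16.
Kyoto wins the runoff.

Kyoto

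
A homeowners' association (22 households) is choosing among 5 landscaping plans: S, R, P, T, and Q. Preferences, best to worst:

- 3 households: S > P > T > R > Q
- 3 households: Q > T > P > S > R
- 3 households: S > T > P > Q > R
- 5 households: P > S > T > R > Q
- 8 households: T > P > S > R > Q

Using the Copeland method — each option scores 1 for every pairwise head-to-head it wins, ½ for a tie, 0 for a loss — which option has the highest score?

T

S: beats R and Q; ties T; loses to P → score 2.5.
R: beats Q; loses to S, P, and T → score 1.
P: beats S, R, and Q; loses to T → score 3.
T: beats R, P, and Q; ties S → score 3.5.
Q: loses to S, R, P, and T → score 0.
T has the best pairwise record.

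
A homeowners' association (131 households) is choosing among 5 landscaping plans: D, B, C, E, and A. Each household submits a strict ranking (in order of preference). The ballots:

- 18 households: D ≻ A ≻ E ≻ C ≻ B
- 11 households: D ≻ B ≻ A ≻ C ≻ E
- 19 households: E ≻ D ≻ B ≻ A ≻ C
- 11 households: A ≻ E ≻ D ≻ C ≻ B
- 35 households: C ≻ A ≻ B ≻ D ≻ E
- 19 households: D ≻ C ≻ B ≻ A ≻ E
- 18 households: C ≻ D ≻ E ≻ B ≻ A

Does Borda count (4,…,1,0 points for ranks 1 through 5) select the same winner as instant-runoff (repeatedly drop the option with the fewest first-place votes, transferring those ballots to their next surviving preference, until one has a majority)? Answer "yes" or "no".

yes

Borda — scores: D 360, B 197, C 309, E 181, A 263. Winner: D.
Instant-runoff — R1 D 48, B 0, C 53, E 19, A 11 (B out); R2 D 48, C 53, E 19, A 11 (A out); R3 D 48, C 53, E 30 (E out); R4 D 78, C 53 (D winner). Winner: D.
The two methods agree.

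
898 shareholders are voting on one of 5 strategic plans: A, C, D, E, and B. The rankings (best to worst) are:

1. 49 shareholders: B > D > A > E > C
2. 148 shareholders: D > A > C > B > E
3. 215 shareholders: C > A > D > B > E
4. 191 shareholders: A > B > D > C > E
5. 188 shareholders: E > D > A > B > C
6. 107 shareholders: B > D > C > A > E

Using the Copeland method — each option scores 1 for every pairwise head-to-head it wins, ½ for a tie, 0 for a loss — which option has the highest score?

A: beats C, E, and B; loses to D → score 3.
C: beats E; loses to A, D, and B → score 1.
D: beats A, C, E, and B → score 4.
E: loses to A, C, D, and B → score 0.
B: beats C and E; loses to A and D → score 2.
D has the best pairwise record.

D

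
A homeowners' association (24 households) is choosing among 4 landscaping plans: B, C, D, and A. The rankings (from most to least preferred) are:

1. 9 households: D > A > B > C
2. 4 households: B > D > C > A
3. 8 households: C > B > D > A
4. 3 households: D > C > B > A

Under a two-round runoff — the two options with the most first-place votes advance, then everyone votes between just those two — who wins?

Round 1 first-place votes: B 4, C 8, D 12, A 0.
D and C advance.
Runoff: D is preferred to C by 16 voters; C by 8.
D wins the runoff.

D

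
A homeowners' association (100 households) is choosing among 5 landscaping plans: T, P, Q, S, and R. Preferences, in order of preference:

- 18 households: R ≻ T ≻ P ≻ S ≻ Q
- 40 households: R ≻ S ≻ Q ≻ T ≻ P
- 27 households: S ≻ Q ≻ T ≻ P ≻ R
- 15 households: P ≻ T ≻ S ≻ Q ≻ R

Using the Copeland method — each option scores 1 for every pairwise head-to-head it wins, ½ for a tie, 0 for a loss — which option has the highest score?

T: beats P; loses to Q, S, and R → score 1.
P: loses to T, Q, S, and R → score 0.
Q: beats T and P; loses to S and R → score 2.
S: beats T, P, and Q; loses to R → score 3.
R: beats T, P, Q, and S → score 4.
R has the best pairwise record.

R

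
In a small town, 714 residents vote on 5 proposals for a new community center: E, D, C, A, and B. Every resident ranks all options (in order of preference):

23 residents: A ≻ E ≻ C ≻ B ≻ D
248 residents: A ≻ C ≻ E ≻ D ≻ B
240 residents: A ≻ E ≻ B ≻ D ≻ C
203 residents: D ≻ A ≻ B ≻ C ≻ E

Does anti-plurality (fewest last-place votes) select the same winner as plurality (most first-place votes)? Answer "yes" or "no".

yes

Anti-plurality — last-place votes: E 203, D 23, C 240, A 0, B 248. Winner: A.
Plurality — first-place votes: E 0, D 203, C 0, A 511, B 0. Winner: A.
The two methods agree.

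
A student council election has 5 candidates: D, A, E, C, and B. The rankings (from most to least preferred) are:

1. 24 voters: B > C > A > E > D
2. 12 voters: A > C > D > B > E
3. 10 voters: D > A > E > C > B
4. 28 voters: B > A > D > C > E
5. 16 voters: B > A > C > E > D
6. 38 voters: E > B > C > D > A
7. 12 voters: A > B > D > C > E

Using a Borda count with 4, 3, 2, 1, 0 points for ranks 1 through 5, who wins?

B

D: 24·0 + 12·2 + 10·4 + 28·2 + 16·0 + 38·1 + 12·2 = 182
A: 24·2 + 12·4 + 10·3 + 28·3 + 16·3 + 38·0 + 12·4 = 306
E: 24·1 + 12·0 + 10·2 + 28·0 + 16·1 + 38·4 + 12·0 = 212
C: 24·3 + 12·3 + 10·1 + 28·1 + 16·2 + 38·2 + 12·1 = 266
B: 24·4 + 12·1 + 10·0 + 28·4 + 16·4 + 38·3 + 12·3 = 434
B has the highest Borda score (434).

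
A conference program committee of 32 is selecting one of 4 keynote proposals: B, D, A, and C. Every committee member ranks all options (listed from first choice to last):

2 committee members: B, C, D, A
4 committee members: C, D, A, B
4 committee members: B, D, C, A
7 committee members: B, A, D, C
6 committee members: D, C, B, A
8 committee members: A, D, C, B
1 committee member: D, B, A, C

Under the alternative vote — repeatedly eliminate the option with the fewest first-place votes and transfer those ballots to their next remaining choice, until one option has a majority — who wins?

D

Round 1: B 13, D 7, A 8, C 4. Eliminate C.
Round 2: B 13, D 11, A 8. Eliminate A.
Round 3: B 13, D 19. D has a majority.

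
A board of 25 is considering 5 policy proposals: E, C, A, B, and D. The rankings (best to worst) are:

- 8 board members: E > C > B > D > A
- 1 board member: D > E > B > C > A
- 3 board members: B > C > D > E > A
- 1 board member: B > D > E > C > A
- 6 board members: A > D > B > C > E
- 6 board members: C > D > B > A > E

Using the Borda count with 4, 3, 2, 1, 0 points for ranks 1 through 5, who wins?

E: 8·4 + 1·3 + 3·1 + 1·2 + 6·0 + 6·0 = 40
C: 8·3 + 1·1 + 3·3 + 1·1 + 6·1 + 6·4 = 65
A: 8·0 + 1·0 + 3·0 + 1·0 + 6·4 + 6·1 = 30
B: 8·2 + 1·2 + 3·4 + 1·4 + 6·2 + 6·2 = 58
D: 8·1 + 1·4 + 3·2 + 1·3 + 6·3 + 6·3 = 57
C has the highest Borda score (65).

C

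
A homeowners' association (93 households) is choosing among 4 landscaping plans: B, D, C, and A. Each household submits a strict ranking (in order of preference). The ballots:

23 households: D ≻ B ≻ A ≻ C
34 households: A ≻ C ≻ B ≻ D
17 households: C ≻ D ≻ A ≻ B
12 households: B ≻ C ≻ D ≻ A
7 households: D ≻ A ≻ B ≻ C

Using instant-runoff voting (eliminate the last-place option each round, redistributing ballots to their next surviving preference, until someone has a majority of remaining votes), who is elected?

Round 1: B 12, D 30, C 17, A 34. Eliminate B.
Round 2: D 30, C 29, A 34. Eliminate C.
Round 3: D 59, A 34. D has a majority.

D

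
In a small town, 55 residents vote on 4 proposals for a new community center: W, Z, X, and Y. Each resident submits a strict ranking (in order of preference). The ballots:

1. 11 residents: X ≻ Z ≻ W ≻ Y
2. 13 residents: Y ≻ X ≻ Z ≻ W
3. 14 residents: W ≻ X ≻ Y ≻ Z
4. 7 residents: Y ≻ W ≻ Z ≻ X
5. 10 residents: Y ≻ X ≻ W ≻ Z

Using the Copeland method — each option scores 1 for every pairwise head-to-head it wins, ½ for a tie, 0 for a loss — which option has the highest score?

W: beats Z; loses to X and Y → score 1.
Z: loses to W, X, and Y → score 0.
X: beats W and Z; loses to Y → score 2.
Y: beats W, Z, and X → score 3.
Y has the best pairwise record.

Y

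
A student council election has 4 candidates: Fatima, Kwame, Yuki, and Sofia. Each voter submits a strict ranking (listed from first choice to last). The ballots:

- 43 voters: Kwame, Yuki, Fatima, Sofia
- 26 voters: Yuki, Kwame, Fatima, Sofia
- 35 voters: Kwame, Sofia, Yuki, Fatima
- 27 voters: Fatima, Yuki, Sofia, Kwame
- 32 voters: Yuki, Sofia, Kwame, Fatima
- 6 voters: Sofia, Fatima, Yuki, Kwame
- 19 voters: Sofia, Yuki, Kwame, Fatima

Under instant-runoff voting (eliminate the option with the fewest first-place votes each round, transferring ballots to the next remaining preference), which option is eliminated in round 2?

Fatima

Round 1: Fatima 27, Kwame 78, Yuki 58, Sofia 25. Eliminate Sofia.
Round 2: Fatima 33, Kwame 78, Yuki 77. Eliminate Fatima.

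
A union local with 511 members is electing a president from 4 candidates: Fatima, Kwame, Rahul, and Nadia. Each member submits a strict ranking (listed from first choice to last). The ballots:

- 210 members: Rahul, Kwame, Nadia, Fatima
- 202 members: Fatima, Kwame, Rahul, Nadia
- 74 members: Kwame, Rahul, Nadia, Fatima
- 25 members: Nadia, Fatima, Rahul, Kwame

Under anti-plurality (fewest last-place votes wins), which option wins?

Last-place votes: Fatima 284, Kwame 25, Rahul 0, Nadia 202.
Rahul is ranked last by the fewest voters, so Rahul wins.

Rahul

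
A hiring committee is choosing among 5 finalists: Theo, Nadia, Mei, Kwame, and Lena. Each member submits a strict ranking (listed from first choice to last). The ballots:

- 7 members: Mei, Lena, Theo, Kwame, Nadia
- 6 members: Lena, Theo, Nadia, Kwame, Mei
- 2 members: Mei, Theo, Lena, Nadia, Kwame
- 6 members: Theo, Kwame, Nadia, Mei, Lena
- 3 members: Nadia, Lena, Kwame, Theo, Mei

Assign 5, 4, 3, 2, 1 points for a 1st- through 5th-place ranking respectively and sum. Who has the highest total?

Theo: 7·3 + 6·4 + 2·4 + 6·5 + 3·2 = 89
Nadia: 7·1 + 6·3 + 2·2 + 6·3 + 3·5 = 62
Mei: 7·5 + 6·1 + 2·5 + 6·2 + 3·1 = 66
Kwame: 7·2 + 6·2 + 2·1 + 6·4 + 3·3 = 61
Lena: 7·4 + 6·5 + 2·3 + 6·1 + 3·4 = 82
Theo has the highest Borda score (89).

Theo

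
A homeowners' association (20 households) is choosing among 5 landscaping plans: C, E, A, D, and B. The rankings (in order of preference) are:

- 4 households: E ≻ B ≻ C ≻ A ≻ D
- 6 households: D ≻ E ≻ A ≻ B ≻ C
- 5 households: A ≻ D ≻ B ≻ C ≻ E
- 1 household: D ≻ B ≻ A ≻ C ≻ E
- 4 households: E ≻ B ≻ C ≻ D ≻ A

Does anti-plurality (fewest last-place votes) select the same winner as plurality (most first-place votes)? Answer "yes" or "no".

Anti-plurality — last-place votes: C 6, E 6, A 4, D 4, B 0. Winner: B.
Plurality — first-place votes: C 0, E 8, A 5, D 7, B 0. Winner: E.
The two methods disagree.

no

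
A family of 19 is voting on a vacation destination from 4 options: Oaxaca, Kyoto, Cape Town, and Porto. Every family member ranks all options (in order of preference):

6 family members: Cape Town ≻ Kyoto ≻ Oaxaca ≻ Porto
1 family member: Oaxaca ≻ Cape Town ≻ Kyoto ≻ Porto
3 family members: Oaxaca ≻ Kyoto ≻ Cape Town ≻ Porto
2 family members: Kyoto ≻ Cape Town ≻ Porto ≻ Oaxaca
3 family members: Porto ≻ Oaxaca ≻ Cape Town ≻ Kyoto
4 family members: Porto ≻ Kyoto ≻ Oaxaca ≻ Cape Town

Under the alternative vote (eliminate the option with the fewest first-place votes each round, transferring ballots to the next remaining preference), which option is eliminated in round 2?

Oaxaca

Round 1: Oaxaca 4, Kyoto 2, Cape Town 6, Porto 7. Eliminate Kyoto.
Round 2: Oaxaca 4, Cape Town 8, Porto 7. Eliminate Oaxaca.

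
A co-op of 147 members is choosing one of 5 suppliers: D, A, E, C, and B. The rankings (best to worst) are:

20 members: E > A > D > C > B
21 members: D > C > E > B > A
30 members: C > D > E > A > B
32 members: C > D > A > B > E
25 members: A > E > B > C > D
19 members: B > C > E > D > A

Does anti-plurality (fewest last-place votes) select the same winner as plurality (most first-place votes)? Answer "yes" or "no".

Anti-plurality — last-place votes: D 25, A 40, E 32, C 0, B 50. Winner: C.
Plurality — first-place votes: D 21, A 25, E 20, C 62, B 19. Winner: C.
The two methods agree.

yes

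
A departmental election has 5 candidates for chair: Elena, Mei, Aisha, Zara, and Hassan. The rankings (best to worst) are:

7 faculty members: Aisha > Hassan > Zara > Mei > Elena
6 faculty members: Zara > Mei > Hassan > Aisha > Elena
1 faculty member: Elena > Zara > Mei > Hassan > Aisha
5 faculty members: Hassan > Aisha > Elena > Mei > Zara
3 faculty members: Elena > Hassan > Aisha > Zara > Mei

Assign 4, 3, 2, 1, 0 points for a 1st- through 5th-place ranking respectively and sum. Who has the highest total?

Hassan

Elena: 7·0 + 6·0 + 1·4 + 5·2 + 3·4 = 26
Mei: 7·1 + 6·3 + 1·2 + 5·1 + 3·0 = 32
Aisha: 7·4 + 6·1 + 1·0 + 5·3 + 3·2 = 55
Zara: 7·2 + 6·4 + 1·3 + 5·0 + 3·1 = 44
Hassan: 7·3 + 6·2 + 1·1 + 5·4 + 3·3 = 63
Hassan has the highest Borda score (63).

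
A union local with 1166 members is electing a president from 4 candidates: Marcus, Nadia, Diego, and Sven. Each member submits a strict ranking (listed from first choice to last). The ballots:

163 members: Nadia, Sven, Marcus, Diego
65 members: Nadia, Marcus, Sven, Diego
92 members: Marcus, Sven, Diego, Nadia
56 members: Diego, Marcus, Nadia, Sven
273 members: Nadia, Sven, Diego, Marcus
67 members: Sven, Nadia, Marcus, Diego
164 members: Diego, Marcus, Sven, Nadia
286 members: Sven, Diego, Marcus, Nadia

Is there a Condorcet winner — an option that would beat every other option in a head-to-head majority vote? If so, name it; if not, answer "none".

Sven vs Marcus: 789–377 for Sven.
Sven vs Nadia: 609–557 for Sven.
Sven vs Diego: 946–220 for Sven.
Sven beats every other option head-to-head.

Sven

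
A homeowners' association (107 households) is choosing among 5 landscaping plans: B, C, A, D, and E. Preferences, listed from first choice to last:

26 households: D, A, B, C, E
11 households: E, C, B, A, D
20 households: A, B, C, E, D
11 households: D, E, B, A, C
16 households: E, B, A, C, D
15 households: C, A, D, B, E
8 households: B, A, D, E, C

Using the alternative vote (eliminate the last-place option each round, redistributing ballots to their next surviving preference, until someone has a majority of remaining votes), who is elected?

Round 1: B 8, C 15, A 20, D 37, E 27. Eliminate B.
Round 2: C 15, A 28, D 37, E 27. Eliminate C.
Round 3: A 43, D 37, E 27. Eliminate E.
Round 4: A 70, D 37. A has a majority.

A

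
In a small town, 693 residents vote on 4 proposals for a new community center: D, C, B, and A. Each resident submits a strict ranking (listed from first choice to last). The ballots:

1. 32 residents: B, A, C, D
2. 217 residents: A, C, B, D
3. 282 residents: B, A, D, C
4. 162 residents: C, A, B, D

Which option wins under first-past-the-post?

First-place votes: D 0, C 162, B 314, A 217.
B has the most first-place votes.

B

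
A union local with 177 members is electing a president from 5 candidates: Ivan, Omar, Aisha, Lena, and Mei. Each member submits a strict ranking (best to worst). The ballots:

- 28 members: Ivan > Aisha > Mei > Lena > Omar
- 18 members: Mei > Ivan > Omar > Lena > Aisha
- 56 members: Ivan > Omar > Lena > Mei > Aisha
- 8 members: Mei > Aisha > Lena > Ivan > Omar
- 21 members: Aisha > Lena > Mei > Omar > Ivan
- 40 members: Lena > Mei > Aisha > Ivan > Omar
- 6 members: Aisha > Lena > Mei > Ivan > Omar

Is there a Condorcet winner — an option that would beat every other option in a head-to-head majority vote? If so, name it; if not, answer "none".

none

Checking pairwise contests:
Mei beats Ivan 93–84.
Ivan beats Omar 156–21.
Ivan beats Aisha 102–75.
Ivan beats Lena 102–75.
Lena beats Mei 123–54.
Every option loses at least one head-to-head, so there is no Condorcet winner.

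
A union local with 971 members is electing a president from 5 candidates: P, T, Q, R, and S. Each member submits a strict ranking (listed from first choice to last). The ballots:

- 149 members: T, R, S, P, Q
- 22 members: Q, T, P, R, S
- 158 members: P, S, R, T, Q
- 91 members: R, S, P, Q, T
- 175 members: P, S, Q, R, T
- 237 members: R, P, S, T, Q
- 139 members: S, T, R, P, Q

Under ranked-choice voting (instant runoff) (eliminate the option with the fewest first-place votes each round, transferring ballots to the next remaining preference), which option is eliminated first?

Q

Round 1: P 333, T 149, Q 22, R 328, S 139. Eliminate Q.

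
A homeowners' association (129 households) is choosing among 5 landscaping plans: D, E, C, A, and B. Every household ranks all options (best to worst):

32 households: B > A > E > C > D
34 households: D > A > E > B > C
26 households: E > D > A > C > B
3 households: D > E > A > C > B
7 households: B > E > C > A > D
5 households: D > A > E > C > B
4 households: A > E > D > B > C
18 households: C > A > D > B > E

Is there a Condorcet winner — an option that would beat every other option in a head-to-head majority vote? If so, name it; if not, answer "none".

Checking pairwise contests:
E beats D 69–60.
A beats E 93–36.
D beats C 72–57.
D beats A 68–61.
D beats B 90–39.
Every option loses at least one head-to-head, so there is no Condorcet winner.

none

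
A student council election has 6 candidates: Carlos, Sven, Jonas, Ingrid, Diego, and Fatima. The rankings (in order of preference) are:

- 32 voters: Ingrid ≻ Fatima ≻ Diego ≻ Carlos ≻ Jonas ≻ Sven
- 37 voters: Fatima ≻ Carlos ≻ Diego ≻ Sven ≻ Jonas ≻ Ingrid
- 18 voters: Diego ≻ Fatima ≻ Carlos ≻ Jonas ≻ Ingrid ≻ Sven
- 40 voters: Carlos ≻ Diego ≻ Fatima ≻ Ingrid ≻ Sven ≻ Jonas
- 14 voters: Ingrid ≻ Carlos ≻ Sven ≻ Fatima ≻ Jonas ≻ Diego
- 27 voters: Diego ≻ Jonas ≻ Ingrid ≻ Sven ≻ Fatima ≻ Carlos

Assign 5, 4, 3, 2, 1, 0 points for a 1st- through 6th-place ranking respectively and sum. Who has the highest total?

Diego

Carlos: 32·2 + 37·4 + 18·3 + 40·5 + 14·4 + 27·0 = 522
Sven: 32·0 + 37·2 + 18·0 + 40·1 + 14·3 + 27·2 = 210
Jonas: 32·1 + 37·1 + 18·2 + 40·0 + 14·1 + 27·4 = 227
Ingrid: 32·5 + 37·0 + 18·1 + 40·2 + 14·5 + 27·3 = 409
Diego: 32·3 + 37·3 + 18·5 + 40·4 + 14·0 + 27·5 = 592
Fatima: 32·4 + 37·5 + 18·4 + 40·3 + 14·2 + 27·1 = 560
Diego has the highest Borda score (592).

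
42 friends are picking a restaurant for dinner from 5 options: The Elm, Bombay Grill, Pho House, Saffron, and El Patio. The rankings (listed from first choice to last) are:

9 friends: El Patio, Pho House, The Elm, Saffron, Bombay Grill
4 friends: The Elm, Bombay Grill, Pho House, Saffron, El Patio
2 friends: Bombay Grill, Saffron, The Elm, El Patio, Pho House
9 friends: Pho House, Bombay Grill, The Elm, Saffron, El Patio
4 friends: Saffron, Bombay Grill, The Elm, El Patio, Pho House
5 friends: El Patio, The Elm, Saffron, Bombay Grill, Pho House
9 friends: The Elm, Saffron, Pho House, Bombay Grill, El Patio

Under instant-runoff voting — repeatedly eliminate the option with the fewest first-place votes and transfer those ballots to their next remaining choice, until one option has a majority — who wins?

Round 1: The Elm 13, Bombay Grill 2, Pho House 9, Saffron 4, El Patio 14. Eliminate Bombay Grill.
Round 2: The Elm 13, Pho House 9, Saffron 6, El Patio 14. Eliminate Saffron.
Round 3: The Elm 19, Pho House 9, El Patio 14. Eliminate Pho House.
Round 4: The Elm 28, El Patio 14. The Elm has a majority.

The Elm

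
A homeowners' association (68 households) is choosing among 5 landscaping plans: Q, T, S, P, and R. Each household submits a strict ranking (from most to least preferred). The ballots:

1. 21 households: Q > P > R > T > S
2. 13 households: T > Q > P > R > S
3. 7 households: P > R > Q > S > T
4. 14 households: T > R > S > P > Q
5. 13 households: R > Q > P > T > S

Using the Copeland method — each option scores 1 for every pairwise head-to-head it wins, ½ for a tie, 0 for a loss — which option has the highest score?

Q

Q: beats T, S, and P; ties R → score 3.5.
T: beats S; loses to Q, P, and R → score 1.
S: loses to Q, T, P, and R → score 0.
P: beats T, S, and R; loses to Q → score 3.
R: beats T and S; ties Q; loses to P → score 2.5.
Q has the best pairwise record.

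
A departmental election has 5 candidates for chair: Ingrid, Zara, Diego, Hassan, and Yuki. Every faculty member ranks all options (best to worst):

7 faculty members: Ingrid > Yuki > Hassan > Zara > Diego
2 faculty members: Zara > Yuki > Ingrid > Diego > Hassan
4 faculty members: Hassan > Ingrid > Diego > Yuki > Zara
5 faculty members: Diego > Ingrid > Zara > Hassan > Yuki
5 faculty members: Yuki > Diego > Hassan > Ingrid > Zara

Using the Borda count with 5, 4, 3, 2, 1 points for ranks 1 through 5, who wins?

Ingrid: 7·5 + 2·3 + 4·4 + 5·4 + 5·2 = 87
Zara: 7·2 + 2·5 + 4·1 + 5·3 + 5·1 = 48
Diego: 7·1 + 2·2 + 4·3 + 5·5 + 5·4 = 68
Hassan: 7·3 + 2·1 + 4·5 + 5·2 + 5·3 = 68
Yuki: 7·4 + 2·4 + 4·2 + 5·1 + 5·5 = 74
Ingrid has the highest Borda score (87).

Ingrid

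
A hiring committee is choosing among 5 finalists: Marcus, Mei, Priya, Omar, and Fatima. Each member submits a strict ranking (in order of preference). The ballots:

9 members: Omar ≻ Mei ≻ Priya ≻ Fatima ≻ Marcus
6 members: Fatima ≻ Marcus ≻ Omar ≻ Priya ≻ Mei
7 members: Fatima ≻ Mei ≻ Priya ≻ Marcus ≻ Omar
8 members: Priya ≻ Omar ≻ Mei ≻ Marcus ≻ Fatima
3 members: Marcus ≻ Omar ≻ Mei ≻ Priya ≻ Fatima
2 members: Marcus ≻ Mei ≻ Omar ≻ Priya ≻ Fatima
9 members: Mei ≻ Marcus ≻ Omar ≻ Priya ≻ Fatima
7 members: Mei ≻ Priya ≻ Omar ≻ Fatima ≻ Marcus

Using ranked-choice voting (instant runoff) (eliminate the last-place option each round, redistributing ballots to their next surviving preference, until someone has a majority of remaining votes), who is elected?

Omar

Round 1: Marcus 5, Mei 16, Priya 8, Omar 9, Fatima 13. Eliminate Marcus.
Round 2: Mei 18, Priya 8, Omar 12, Fatima 13. Eliminate Priya.
Round 3: Mei 18, Omar 20, Fatima 13. Eliminate Fatima.
Round 4: Mei 25, Omar 26. Omar has a majority.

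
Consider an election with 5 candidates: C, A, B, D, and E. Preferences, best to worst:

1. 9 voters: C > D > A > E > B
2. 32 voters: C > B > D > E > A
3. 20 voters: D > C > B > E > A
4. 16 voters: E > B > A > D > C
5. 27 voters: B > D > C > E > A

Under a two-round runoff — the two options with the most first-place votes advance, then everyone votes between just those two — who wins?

C

Round 1 first-place votes: C 41, A 0, B 27, D 20, E 16.
C and B advance.
Runoff: C is preferred to B by 61 voters; B by 43.
C wins the runoff.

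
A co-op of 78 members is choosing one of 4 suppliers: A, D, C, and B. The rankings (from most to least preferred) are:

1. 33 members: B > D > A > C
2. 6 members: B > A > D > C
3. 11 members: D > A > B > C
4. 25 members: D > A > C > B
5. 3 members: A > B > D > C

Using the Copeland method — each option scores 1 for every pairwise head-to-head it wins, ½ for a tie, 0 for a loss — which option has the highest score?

A: beats C; ties B; loses to D → score 1.5.
D: beats A and C; loses to B → score 2.
C: loses to A, D, and B → score 0.
B: beats D and C; ties A → score 2.5.
B has the best pairwise record.

B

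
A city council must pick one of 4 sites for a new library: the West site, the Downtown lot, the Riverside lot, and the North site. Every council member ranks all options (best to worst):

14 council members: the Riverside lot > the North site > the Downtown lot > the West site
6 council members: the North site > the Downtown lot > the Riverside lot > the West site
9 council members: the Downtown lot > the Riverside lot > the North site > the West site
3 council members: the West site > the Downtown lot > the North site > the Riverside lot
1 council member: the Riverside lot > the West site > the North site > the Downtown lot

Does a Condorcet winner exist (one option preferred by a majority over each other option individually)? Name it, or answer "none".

none

Checking pairwise contests:
the Downtown lot beats the West site 29–4.
the North site beats the Downtown lot 21–12.
the Downtown lot beats the Riverside lot 18–15.
the Riverside lot beats the North site 24–9.
Every option loses at least one head-to-head, so there is no Condorcet winner.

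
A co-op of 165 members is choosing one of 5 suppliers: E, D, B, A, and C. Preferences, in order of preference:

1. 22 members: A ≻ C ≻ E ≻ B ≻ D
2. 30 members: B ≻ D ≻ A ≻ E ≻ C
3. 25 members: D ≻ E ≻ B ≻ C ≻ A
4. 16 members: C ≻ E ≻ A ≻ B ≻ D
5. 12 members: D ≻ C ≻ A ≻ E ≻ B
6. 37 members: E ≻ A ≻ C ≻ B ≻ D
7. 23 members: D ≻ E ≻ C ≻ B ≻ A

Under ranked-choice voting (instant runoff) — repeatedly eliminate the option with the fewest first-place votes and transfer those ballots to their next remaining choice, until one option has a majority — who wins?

D

Round 1: E 37, D 60, B 30, A 22, C 16. Eliminate C.
Round 2: E 53, D 60, B 30, A 22. Eliminate A.
Round 3: E 75, D 60, B 30. Eliminate B.
Round 4: E 75, D 90. D has a majority.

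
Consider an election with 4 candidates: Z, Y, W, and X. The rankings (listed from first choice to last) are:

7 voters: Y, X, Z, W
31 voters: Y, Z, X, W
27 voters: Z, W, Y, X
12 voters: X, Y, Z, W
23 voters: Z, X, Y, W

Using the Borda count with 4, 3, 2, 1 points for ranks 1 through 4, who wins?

Z

Z: 7·2 + 31·3 + 27·4 + 12·2 + 23·4 = 331
Y: 7·4 + 31·4 + 27·2 + 12·3 + 23·2 = 288
W: 7·1 + 31·1 + 27·3 + 12·1 + 23·1 = 154
X: 7·3 + 31·2 + 27·1 + 12·4 + 23·3 = 227
Z has the highest Borda score (331).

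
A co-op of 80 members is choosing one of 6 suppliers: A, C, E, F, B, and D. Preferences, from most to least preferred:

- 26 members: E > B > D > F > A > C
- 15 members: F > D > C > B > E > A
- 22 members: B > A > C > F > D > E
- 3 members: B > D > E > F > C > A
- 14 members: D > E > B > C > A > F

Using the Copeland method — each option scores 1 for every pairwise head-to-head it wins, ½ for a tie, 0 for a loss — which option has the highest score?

B

A: beats C; loses to E, F, B, and D → score 1.
C: loses to A, E, F, B, and D → score 0.
E: beats A, C, and F; ties B; loses to D → score 3.5.
F: beats A and C; loses to E, B, and D → score 2.
B: beats A, C, F, and D; ties E → score 4.5.
D: beats A, C, E, and F; loses to B → score 4.
B has the best pairwise record.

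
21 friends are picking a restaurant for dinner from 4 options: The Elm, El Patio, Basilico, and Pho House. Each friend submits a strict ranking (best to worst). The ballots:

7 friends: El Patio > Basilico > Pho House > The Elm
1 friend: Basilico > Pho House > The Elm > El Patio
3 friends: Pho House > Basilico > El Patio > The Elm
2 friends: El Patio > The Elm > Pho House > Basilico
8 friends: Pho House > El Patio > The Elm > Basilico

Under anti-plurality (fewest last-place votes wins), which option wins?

Last-place votes: The Elm 10, El Patio 1, Basilico 10, Pho House 0.
Pho House is ranked last by the fewest voters, so Pho House wins.

Pho House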